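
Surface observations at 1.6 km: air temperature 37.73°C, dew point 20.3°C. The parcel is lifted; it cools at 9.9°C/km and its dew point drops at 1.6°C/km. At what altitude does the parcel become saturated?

3.7 km

T and T_d converge at 9.9 − 1.6 = 8.3°C per km
Height above start = (37.73 − 20.3) / 8.3 = 2.1 km
LCL altitude = 1600 m + 2100 m = 3700 m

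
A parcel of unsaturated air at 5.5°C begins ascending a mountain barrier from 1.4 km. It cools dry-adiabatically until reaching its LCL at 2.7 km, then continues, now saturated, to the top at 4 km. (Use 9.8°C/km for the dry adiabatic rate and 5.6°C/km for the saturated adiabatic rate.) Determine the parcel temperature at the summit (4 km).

-14.52°C

From 1400 m to 2700 m (dry): cools by 9.8 × 1.3 = 12.74°C, giving -7.24°C.
From 2700 m to 4000 m (saturated): cools by 5.6 × 1.3 = 7.28°C, giving -14.52°C.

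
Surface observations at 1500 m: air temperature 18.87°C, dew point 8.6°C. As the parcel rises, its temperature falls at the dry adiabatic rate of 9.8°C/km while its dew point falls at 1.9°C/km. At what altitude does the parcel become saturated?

T and T_d converge at 9.8 − 1.9 = 7.9°C per km
Height above start = (18.87 − 8.6) / 7.9 = 1.3 km
LCL altitude = 1500 m + 1300 m = 2800 m

2800 m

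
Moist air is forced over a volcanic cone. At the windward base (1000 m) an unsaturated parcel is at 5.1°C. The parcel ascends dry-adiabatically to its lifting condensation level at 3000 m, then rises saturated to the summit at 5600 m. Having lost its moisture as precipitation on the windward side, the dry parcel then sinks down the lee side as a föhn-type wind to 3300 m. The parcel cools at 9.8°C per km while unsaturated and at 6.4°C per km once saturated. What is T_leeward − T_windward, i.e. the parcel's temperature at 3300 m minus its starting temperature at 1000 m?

-13.7°C

From 1000 m to 3000 m (dry): cools by 9.8 × 2 = 19.6°C, giving -14.5°C.
From 3000 m to 5600 m (saturated): cools by 6.4 × 2.6 = 16.64°C, giving -31.14°C.
From 5600 m to 3300 m (dry descent): warms by 9.8 × 2.3 = 22.54°C, giving -8.6°C.
Net change vs windward start: -8.6 − 5.1 = -13.7°C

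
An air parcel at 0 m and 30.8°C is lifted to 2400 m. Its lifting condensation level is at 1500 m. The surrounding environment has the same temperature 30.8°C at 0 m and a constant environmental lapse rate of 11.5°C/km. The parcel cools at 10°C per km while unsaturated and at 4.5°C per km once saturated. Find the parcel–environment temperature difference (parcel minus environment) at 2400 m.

Parcel:
  From 0 m to 1500 m (dry): cools by 10 × 1.5 = 15°C, giving 15.8°C.
  From 1500 m to 2400 m (saturated): cools by 4.5 × 0.9 = 4.05°C, giving 11.75°C.
Environment:
  From 0 m to 2400 m (environment): cools by 11.5 × 2.4 = 27.6°C, giving 3.2°C.
T_parcel − T_env = 11.75 − 3.2 = +8.55°C

+8.55°C (parcel warmer than environment)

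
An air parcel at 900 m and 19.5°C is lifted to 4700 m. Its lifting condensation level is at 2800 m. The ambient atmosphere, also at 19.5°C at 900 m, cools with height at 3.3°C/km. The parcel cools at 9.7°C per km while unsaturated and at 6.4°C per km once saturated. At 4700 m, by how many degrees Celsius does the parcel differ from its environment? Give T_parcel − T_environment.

Parcel:
  900–2800 m, dry: Δz = 1.9 km ⇒ ΔT = -18.43°C; T = 1.07°C
  2800–4700 m, saturated: Δz = 1.9 km ⇒ ΔT = -12.16°C; T = -11.09°C
Environment:
  900–4700 m, environment: Δz = 3.8 km ⇒ ΔT = -12.54°C; T = 6.96°C
T_parcel − T_env = -11.09 − 6.96 = -18.05°C

-18.05°C (parcel cooler than environment)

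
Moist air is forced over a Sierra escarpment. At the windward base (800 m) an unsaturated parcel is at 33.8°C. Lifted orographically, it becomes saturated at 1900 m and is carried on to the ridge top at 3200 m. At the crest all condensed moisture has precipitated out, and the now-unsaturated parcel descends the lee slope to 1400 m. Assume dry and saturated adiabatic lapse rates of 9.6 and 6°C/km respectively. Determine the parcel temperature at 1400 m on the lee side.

32.72°C

From 800 m to 1900 m (dry): cools by 9.6 × 1.1 = 10.56°C, giving 23.24°C.
From 1900 m to 3200 m (saturated): cools by 6 × 1.3 = 7.8°C, giving 15.44°C.
From 3200 m to 1400 m (dry descent): warms by 9.6 × 1.8 = 17.28°C, giving 32.72°C.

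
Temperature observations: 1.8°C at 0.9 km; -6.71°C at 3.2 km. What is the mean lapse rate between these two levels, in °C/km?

3.7°C/km

Γ = −ΔT/Δz = (1.8 − (-6.71)) / (3200 − 900) m
  = 8.51°C / 2.3 km = 3.7°C/km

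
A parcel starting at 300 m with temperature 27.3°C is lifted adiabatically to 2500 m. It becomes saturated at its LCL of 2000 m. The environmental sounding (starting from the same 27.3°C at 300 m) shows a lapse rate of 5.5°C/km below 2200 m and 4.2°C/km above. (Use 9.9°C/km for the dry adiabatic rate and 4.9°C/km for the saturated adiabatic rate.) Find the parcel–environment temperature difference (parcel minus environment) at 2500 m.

Parcel:
  Dry to 2000 m: -9.9 × 1.7 km = -16.83°C, so T = 10.47°C.
  Saturated to 2500 m: -4.9 × 0.5 km = -2.45°C, so T = 8.02°C.
Environment:
  Environment, lower layer to 2200 m: -5.5 × 1.9 km = -10.45°C, so T = 16.85°C.
  Environment, upper layer to 2500 m: -4.2 × 0.3 km = -1.26°C, so T = 15.59°C.
T_parcel − T_env = 8.02 − 15.59 = -7.57°C

-7.57°C (parcel cooler than environment)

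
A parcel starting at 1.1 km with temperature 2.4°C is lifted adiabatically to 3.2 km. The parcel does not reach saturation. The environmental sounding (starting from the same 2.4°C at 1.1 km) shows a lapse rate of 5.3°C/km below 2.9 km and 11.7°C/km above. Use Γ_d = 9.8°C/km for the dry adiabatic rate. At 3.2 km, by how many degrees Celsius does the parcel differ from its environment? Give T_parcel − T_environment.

Parcel:
  From 1100 m to 3200 m (dry): cools by 9.8 × 2.1 = 20.58°C, giving -18.18°C.
Environment:
  From 1100 m to 2900 m (environment, lower layer): cools by 5.3 × 1.8 = 9.54°C, giving -7.14°C.
  From 2900 m to 3200 m (environment, upper layer): cools by 11.7 × 0.3 = 3.51°C, giving -10.65°C.
T_parcel − T_env = -18.18 − (-10.65) = -7.53°C

-7.53°C (parcel cooler than environment)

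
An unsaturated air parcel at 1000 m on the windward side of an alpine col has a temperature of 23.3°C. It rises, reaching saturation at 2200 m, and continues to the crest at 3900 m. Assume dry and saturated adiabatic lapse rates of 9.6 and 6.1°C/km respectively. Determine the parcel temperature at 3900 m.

1.41°C

1000 → 2200 m (dry, 9.6°C/km): ΔT = -9.6 × 1.2 = -11.52°C → T = 11.78°C
2200 → 3900 m (saturated, 6.1°C/km): ΔT = -6.1 × 1.7 = -10.37°C → T = 1.41°C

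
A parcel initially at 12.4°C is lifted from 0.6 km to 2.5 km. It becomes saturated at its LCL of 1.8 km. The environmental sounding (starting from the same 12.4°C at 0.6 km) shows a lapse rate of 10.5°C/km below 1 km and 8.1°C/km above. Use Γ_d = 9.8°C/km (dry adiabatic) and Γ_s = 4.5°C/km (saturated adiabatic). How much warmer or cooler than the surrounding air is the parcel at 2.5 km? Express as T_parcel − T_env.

Parcel:
  Dry to 1800 m: -9.8 × 1.2 km = -11.76°C, so T = 0.64°C.
  Saturated to 2500 m: -4.5 × 0.7 km = -3.15°C, so T = -2.51°C.
Environment:
  Environment, lower layer to 1000 m: -10.5 × 0.4 km = -4.2°C, so T = 8.2°C.
  Environment, upper layer to 2500 m: -8.1 × 1.5 km = -12.15°C, so T = -3.95°C.
T_parcel − T_env = -2.51 − (-3.95) = +1.44°C

+1.44°C (parcel warmer than environment)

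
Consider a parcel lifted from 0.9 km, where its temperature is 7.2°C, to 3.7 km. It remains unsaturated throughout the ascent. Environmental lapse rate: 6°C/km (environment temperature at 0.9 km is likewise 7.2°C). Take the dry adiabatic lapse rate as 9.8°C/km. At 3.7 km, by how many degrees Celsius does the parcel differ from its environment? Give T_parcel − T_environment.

Parcel:
  From 900 m to 3700 m (dry): cools by 9.8 × 2.8 = 27.44°C, giving -20.24°C.
Environment:
  From 900 m to 3700 m (environment): cools by 6 × 2.8 = 16.8°C, giving -9.6°C.
T_parcel − T_env = -20.24 − (-9.6) = -10.64°C

-10.64°C (parcel cooler than environment)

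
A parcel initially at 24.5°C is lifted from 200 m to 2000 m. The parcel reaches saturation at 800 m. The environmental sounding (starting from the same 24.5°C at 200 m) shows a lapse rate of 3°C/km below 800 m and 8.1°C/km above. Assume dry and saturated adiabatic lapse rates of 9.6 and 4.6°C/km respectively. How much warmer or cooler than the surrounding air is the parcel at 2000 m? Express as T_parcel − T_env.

+0.24°C (parcel warmer than environment)

Parcel:
  From 200 m to 800 m (dry): cools by 9.6 × 0.6 = 5.76°C, giving 18.74°C.
  From 800 m to 2000 m (saturated): cools by 4.6 × 1.2 = 5.52°C, giving 13.22°C.
Environment:
  From 200 m to 800 m (environment, lower layer): cools by 3 × 0.6 = 1.8°C, giving 22.7°C.
  From 800 m to 2000 m (environment, upper layer): cools by 8.1 × 1.2 = 9.72°C, giving 12.98°C.
T_parcel − T_env = 13.22 − 12.98 = +0.24°C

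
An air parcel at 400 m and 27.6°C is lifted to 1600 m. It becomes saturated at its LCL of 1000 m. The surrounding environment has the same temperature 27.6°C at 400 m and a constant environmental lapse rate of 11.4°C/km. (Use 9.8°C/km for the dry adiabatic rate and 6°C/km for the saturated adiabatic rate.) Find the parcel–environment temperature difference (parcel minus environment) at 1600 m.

Parcel:
  From 400 m to 1000 m (dry): cools by 9.8 × 0.6 = 5.88°C, giving 21.72°C.
  From 1000 m to 1600 m (saturated): cools by 6 × 0.6 = 3.6°C, giving 18.12°C.
Environment:
  From 400 m to 1600 m (environment): cools by 11.4 × 1.2 = 13.68°C, giving 13.92°C.
T_parcel − T_env = 18.12 − 13.92 = +4.2°C

+4.2°C (parcel warmer than environment)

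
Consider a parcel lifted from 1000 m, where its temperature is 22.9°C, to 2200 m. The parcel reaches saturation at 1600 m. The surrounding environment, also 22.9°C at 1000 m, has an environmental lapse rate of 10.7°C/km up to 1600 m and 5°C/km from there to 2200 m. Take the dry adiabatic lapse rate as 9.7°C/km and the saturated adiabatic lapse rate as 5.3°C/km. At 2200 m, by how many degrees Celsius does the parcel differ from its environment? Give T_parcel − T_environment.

Parcel:
  From 1000 m to 1600 m (dry): cools by 9.7 × 0.6 = 5.82°C, giving 17.08°C.
  From 1600 m to 2200 m (saturated): cools by 5.3 × 0.6 = 3.18°C, giving 13.9°C.
Environment:
  From 1000 m to 1600 m (environment, lower layer): cools by 10.7 × 0.6 = 6.42°C, giving 16.48°C.
  From 1600 m to 2200 m (environment, upper layer): cools by 5 × 0.6 = 3°C, giving 13.48°C.
T_parcel − T_env = 13.9 − 13.48 = +0.42°C

+0.42°C (parcel warmer than environment)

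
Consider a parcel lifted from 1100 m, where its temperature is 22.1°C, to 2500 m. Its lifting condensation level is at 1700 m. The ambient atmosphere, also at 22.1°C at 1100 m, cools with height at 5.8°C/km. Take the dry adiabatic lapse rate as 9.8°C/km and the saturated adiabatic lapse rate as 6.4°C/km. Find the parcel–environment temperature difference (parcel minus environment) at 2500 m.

Parcel:
  1100–1700 m, dry: Δz = 0.6 km ⇒ ΔT = -5.88°C; T = 16.22°C
  1700–2500 m, saturated: Δz = 0.8 km ⇒ ΔT = -5.12°C; T = 11.1°C
Environment:
  1100–2500 m, environment: Δz = 1.4 km ⇒ ΔT = -8.12°C; T = 13.98°C
T_parcel − T_env = 11.1 − 13.98 = -2.88°C

-2.88°C (parcel cooler than environment)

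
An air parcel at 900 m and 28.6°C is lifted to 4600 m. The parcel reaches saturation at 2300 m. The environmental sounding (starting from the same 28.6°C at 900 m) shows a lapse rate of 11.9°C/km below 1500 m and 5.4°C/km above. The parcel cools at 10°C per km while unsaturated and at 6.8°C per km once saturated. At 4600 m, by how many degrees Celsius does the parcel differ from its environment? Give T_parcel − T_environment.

Parcel:
  900 → 2300 m (dry, 10°C/km): ΔT = -10 × 1.4 = -14°C → T = 14.6°C
  2300 → 4600 m (saturated, 6.8°C/km): ΔT = -6.8 × 2.3 = -15.64°C → T = -1.04°C
Environment:
  900 → 1500 m (environment, lower layer, 11.9°C/km): ΔT = -11.9 × 0.6 = -7.14°C → T = 21.46°C
  1500 → 4600 m (environment, upper layer, 5.4°C/km): ΔT = -5.4 × 3.1 = -16.74°C → T = 4.72°C
T_parcel − T_env = -1.04 − 4.72 = -5.76°C

-5.76°C (parcel cooler than environment)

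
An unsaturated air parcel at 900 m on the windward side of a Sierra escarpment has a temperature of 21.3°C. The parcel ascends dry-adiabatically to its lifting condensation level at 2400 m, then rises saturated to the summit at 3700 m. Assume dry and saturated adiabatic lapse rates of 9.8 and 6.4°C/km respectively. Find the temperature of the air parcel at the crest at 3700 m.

-1.72°C

From 900 m to 2400 m (dry): cools by 9.8 × 1.5 = 14.7°C, giving 6.6°C.
From 2400 m to 3700 m (saturated): cools by 6.4 × 1.3 = 8.32°C, giving -1.72°C.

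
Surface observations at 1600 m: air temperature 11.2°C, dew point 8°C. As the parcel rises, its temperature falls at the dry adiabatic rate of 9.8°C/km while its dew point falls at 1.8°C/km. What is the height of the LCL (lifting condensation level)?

T and T_d converge at 9.8 − 1.8 = 8°C per km
Height above start = (11.2 − 8) / 8 = 0.4 km
LCL altitude = 1600 m + 400 m = 2000 m

2000 m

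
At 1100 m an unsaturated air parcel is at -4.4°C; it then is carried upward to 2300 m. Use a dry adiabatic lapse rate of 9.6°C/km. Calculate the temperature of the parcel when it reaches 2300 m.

Dry adiabatic to 2300 m: -9.6 × 1.2 km = -11.52°C, so T = -15.92°C.

-15.92°C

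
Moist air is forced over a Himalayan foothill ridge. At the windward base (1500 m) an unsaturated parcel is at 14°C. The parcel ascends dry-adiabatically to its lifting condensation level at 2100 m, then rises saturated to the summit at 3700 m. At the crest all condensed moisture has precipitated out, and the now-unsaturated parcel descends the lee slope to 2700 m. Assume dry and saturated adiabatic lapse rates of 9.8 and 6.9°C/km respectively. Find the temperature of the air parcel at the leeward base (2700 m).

6.88°C

1500 → 2100 m (dry, 9.8°C/km): ΔT = -9.8 × 0.6 = -5.88°C → T = 8.12°C
2100 → 3700 m (saturated, 6.9°C/km): ΔT = -6.9 × 1.6 = -11.04°C → T = -2.92°C
3700 → 2700 m (dry descent, 9.8°C/km): ΔT = +9.8 × 1 = +9.8°C → T = 6.88°C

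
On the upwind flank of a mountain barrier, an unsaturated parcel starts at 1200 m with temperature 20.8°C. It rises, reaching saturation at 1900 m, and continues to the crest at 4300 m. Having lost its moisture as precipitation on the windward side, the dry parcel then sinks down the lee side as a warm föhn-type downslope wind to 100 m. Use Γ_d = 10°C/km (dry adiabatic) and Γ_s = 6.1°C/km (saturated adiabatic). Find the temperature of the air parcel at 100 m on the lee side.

From 1200 m to 1900 m (dry): cools by 10 × 0.7 = 7°C, giving 13.8°C.
From 1900 m to 4300 m (saturated): cools by 6.1 × 2.4 = 14.64°C, giving -0.84°C.
From 4300 m to 100 m (dry descent): warms by 10 × 4.2 = 42°C, giving 41.16°C.

41.16°C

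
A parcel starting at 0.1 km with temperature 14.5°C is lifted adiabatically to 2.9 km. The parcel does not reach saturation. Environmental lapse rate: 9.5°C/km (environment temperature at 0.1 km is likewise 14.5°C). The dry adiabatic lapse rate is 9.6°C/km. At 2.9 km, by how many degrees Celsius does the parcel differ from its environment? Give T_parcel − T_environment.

Parcel:
  100 → 2900 m (dry, 9.6°C/km): ΔT = -9.6 × 2.8 = -26.88°C → T = -12.38°C
Environment:
  100 → 2900 m (environment, 9.5°C/km): ΔT = -9.5 × 2.8 = -26.6°C → T = -12.1°C
T_parcel − T_env = -12.38 − (-12.1) = -0.28°C

-0.28°C (parcel cooler than environment)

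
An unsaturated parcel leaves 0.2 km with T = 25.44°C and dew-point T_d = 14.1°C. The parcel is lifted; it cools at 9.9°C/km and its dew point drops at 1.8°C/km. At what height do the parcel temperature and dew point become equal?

T and T_d converge at 9.9 − 1.8 = 8.1°C per km
Height above start = (25.44 − 14.1) / 8.1 = 1.4 km
LCL altitude = 200 m + 1400 m = 1600 m

1.6 km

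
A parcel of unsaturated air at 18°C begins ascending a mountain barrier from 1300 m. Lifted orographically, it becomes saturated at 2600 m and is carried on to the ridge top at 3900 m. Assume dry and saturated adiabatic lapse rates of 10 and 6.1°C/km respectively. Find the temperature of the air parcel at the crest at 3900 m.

1300–2600 m, dry: Δz = 1.3 km ⇒ ΔT = -13°C; T = 5°C
2600–3900 m, saturated: Δz = 1.3 km ⇒ ΔT = -7.93°C; T = -2.93°C

-2.93°C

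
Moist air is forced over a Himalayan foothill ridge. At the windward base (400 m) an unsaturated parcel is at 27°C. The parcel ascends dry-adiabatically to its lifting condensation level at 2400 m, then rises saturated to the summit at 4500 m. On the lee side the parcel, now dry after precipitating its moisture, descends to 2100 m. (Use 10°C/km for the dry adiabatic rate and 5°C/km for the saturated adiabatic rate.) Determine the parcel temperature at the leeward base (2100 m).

From 400 m to 2400 m (dry): cools by 10 × 2 = 20°C, giving 7°C.
From 2400 m to 4500 m (saturated): cools by 5 × 2.1 = 10.5°C, giving -3.5°C.
From 4500 m to 2100 m (dry descent): warms by 10 × 2.4 = 24°C, giving 20.5°C.

20.5°C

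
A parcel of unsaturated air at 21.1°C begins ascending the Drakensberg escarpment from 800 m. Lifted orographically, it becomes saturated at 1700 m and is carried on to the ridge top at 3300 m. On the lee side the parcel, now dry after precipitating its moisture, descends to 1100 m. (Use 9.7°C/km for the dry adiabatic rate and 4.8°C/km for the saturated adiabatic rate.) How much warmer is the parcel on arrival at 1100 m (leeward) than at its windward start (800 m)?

+4.93°C

From 800 m to 1700 m (dry): cools by 9.7 × 0.9 = 8.73°C, giving 12.37°C.
From 1700 m to 3300 m (saturated): cools by 4.8 × 1.6 = 7.68°C, giving 4.69°C.
From 3300 m to 1100 m (dry descent): warms by 9.7 × 2.2 = 21.34°C, giving 26.03°C.
Net change vs windward start: 26.03 − 21.1 = +4.93°C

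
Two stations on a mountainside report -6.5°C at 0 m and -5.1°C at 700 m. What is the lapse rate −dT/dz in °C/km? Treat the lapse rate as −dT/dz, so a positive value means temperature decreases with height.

Γ = −ΔT/Δz = (-6.5 − (-5.1)) / (700 − 0) m
  = -1.4°C / 0.7 km = -2°C/km

-2°C/km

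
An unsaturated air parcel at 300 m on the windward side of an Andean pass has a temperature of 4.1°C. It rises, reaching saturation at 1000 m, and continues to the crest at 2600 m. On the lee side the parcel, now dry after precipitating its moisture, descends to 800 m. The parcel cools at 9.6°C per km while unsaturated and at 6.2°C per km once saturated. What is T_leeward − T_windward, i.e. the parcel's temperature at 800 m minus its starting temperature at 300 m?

+0.64°C

300 → 1000 m (dry, 9.6°C/km): ΔT = -9.6 × 0.7 = -6.72°C → T = -2.62°C
1000 → 2600 m (saturated, 6.2°C/km): ΔT = -6.2 × 1.6 = -9.92°C → T = -12.54°C
2600 → 800 m (dry descent, 9.6°C/km): ΔT = +9.6 × 1.8 = +17.28°C → T = 4.74°C
Net change vs windward start: 4.74 − 4.1 = +0.64°C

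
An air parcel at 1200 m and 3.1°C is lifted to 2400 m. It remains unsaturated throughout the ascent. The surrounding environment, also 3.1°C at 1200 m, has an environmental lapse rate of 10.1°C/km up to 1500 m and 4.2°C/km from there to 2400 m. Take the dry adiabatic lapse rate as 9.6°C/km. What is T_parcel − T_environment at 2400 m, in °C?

Parcel:
  Dry to 2400 m: -9.6 × 1.2 km = -11.52°C, so T = -8.42°C.
Environment:
  Environment, lower layer to 1500 m: -10.1 × 0.3 km = -3.03°C, so T = 0.07°C.
  Environment, upper layer to 2400 m: -4.2 × 0.9 km = -3.78°C, so T = -3.71°C.
T_parcel − T_env = -8.42 − (-3.71) = -4.71°C

-4.71°C (parcel cooler than environment)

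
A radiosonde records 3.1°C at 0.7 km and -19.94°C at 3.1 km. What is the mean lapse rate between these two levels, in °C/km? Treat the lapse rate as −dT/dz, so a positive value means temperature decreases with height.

Γ = −ΔT/Δz = (3.1 − (-19.94)) / (3100 − 700) m
  = 23.04°C / 2.4 km = 9.6°C/km

9.6°C/km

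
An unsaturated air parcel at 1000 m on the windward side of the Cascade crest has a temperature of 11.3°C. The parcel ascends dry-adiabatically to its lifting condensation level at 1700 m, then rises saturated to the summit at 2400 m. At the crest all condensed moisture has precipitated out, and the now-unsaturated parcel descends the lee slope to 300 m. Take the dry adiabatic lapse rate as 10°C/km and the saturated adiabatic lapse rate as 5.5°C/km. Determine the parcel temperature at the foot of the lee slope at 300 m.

From 1000 m to 1700 m (dry): cools by 10 × 0.7 = 7°C, giving 4.3°C.
From 1700 m to 2400 m (saturated): cools by 5.5 × 0.7 = 3.85°C, giving 0.45°C.
From 2400 m to 300 m (dry descent): warms by 10 × 2.1 = 21°C, giving 21.45°C.

21.45°C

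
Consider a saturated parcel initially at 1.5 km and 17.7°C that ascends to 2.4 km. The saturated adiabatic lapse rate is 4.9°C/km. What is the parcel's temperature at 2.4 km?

1500 → 2400 m (saturated adiabatic, 4.9°C/km): ΔT = -4.9 × 0.9 = -4.41°C → T = 13.29°C

13.29°C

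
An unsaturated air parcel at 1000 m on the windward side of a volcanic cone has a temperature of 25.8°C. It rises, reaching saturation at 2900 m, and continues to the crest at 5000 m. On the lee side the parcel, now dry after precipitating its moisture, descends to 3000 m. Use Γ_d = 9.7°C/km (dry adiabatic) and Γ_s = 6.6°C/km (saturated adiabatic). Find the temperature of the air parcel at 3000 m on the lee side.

Dry to 2900 m: -9.7 × 1.9 km = -18.43°C, so T = 7.37°C.
Saturated to 5000 m: -6.6 × 2.1 km = -13.86°C, so T = -6.49°C.
Dry descent to 3000 m: +9.7 × 2 km = +19.4°C, so T = 12.91°C.

12.91°C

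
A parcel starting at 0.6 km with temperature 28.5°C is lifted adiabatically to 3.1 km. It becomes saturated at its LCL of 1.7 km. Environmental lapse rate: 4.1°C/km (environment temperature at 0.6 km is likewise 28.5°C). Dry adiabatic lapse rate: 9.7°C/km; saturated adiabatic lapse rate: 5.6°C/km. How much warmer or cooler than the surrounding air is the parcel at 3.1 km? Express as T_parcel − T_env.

-8.26°C (parcel cooler than environment)

Parcel:
  600–1700 m, dry: Δz = 1.1 km ⇒ ΔT = -10.67°C; T = 17.83°C
  1700–3100 m, saturated: Δz = 1.4 km ⇒ ΔT = -7.84°C; T = 9.99°C
Environment:
  600–3100 m, environment: Δz = 2.5 km ⇒ ΔT = -10.25°C; T = 18.25°C
T_parcel − T_env = 9.99 − 18.25 = -8.26°C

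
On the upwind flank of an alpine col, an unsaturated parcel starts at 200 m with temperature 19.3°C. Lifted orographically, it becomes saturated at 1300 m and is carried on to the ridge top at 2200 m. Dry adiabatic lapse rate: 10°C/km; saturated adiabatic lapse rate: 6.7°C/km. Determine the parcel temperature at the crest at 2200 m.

2.27°C

200–1300 m, dry: Δz = 1.1 km ⇒ ΔT = -11°C; T = 8.3°C
1300–2200 m, saturated: Δz = 0.9 km ⇒ ΔT = -6.03°C; T = 2.27°C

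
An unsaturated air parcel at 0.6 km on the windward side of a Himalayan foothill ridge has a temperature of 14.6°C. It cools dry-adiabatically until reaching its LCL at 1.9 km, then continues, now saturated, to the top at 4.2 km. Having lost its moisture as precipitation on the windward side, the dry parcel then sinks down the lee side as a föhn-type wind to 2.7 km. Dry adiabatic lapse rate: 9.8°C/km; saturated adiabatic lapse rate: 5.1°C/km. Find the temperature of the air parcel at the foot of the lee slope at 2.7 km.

600 → 1900 m (dry, 9.8°C/km): ΔT = -9.8 × 1.3 = -12.74°C → T = 1.86°C
1900 → 4200 m (saturated, 5.1°C/km): ΔT = -5.1 × 2.3 = -11.73°C → T = -9.87°C
4200 → 2700 m (dry descent, 9.8°C/km): ΔT = +9.8 × 1.5 = +14.7°C → T = 4.83°C

4.83°C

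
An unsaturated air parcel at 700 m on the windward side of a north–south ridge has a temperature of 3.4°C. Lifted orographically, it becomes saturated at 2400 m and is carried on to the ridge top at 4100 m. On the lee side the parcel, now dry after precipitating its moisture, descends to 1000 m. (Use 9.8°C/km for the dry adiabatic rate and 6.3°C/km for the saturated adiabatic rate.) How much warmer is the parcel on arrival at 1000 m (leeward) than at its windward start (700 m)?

Dry to 2400 m: -9.8 × 1.7 km = -16.66°C, so T = -13.26°C.
Saturated to 4100 m: -6.3 × 1.7 km = -10.71°C, so T = -23.97°C.
Dry descent to 1000 m: +9.8 × 3.1 km = +30.38°C, so T = 6.41°C.
Net change vs windward start: 6.41 − 3.4 = +3.01°C

+3.01°C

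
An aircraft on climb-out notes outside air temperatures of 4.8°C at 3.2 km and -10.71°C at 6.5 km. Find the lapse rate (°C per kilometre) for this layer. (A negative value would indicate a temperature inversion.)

4.7°C/km

Γ = −ΔT/Δz = (4.8 − (-10.71)) / (6500 − 3200) m
  = 15.51°C / 3.3 km = 4.7°C/km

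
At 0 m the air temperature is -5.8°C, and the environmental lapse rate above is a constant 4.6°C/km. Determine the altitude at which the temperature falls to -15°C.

Height above start = (-5.8 − (-15)) / 4.6 = 2 km
Altitude = 0 m + 2000 m = 2000 m

2000 m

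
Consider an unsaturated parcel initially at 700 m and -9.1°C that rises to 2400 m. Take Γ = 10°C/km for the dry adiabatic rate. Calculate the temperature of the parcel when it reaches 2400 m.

700–2400 m, dry adiabatic: Δz = 1.7 km ⇒ ΔT = -17°C; T = -26.1°C

-26.1°C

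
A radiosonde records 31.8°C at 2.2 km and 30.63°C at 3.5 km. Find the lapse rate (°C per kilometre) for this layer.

0.9°C/km

Γ = −ΔT/Δz = (31.8 − 30.63) / (3500 − 2200) m
  = 1.17°C / 1.3 km = 0.9°C/km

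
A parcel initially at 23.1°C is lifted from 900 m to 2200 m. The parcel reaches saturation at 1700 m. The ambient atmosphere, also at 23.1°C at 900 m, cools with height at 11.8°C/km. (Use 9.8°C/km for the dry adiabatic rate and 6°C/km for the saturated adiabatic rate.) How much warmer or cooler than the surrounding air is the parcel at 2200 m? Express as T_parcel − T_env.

Parcel:
  900–1700 m, dry: Δz = 0.8 km ⇒ ΔT = -7.84°C; T = 15.26°C
  1700–2200 m, saturated: Δz = 0.5 km ⇒ ΔT = -3°C; T = 12.26°C
Environment:
  900–2200 m, environment: Δz = 1.3 km ⇒ ΔT = -15.34°C; T = 7.76°C
T_parcel − T_env = 12.26 − 7.76 = +4.5°C

+4.5°C (parcel warmer than environment)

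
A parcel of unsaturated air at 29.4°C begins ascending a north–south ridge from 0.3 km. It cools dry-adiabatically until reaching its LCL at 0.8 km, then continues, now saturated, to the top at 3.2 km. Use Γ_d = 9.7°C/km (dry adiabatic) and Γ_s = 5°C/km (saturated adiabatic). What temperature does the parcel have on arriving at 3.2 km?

From 300 m to 800 m (dry): cools by 9.7 × 0.5 = 4.85°C, giving 24.55°C.
From 800 m to 3200 m (saturated): cools by 5 × 2.4 = 12°C, giving 12.55°C.

12.55°C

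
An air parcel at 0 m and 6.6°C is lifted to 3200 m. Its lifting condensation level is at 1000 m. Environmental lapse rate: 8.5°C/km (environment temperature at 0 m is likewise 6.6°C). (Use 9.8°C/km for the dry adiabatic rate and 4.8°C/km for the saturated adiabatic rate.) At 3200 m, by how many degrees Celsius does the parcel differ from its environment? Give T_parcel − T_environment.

+6.84°C (parcel warmer than environment)

Parcel:
  Dry to 1000 m: -9.8 × 1 km = -9.8°C, so T = -3.2°C.
  Saturated to 3200 m: -4.8 × 2.2 km = -10.56°C, so T = -13.76°C.
Environment:
  Environment to 3200 m: -8.5 × 3.2 km = -27.2°C, so T = -20.6°C.
T_parcel − T_env = -13.76 − (-20.6) = +6.84°C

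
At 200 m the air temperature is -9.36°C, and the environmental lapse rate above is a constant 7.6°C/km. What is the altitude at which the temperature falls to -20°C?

1600 m

Height above start = (-9.36 − (-20)) / 7.6 = 1.4 km
Altitude = 200 m + 1400 m = 1600 m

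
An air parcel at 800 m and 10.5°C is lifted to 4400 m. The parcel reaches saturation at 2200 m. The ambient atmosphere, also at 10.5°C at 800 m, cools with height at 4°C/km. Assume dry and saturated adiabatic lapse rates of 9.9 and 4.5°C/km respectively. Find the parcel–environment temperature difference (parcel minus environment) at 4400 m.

Parcel:
  From 800 m to 2200 m (dry): cools by 9.9 × 1.4 = 13.86°C, giving -3.36°C.
  From 2200 m to 4400 m (saturated): cools by 4.5 × 2.2 = 9.9°C, giving -13.26°C.
Environment:
  From 800 m to 4400 m (environment): cools by 4 × 3.6 = 14.4°C, giving -3.9°C.
T_parcel − T_env = -13.26 − (-3.9) = -9.36°C

-9.36°C (parcel cooler than environment)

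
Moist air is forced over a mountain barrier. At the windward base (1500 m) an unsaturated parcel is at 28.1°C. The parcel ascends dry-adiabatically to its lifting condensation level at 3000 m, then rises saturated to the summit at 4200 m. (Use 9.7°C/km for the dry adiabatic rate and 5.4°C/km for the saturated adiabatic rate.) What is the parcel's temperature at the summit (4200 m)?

7.07°C

1500–3000 m, dry: Δz = 1.5 km ⇒ ΔT = -14.55°C; T = 13.55°C
3000–4200 m, saturated: Δz = 1.2 km ⇒ ΔT = -6.48°C; T = 7.07°C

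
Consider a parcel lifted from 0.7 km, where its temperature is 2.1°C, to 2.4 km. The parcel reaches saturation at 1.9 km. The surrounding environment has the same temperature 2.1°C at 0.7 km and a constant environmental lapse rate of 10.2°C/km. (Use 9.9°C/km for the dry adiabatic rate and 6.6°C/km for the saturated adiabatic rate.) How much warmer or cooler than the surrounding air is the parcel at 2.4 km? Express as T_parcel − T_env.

Parcel:
  Dry to 1900 m: -9.9 × 1.2 km = -11.88°C, so T = -9.78°C.
  Saturated to 2400 m: -6.6 × 0.5 km = -3.3°C, so T = -13.08°C.
Environment:
  Environment to 2400 m: -10.2 × 1.7 km = -17.34°C, so T = -15.24°C.
T_parcel − T_env = -13.08 − (-15.24) = +2.16°C

+2.16°C (parcel warmer than environment)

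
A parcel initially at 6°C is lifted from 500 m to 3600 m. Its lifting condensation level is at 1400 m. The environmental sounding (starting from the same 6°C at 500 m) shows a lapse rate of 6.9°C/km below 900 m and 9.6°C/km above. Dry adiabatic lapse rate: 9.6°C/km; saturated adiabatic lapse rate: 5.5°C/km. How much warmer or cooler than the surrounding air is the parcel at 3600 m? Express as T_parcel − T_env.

Parcel:
  500–1400 m, dry: Δz = 0.9 km ⇒ ΔT = -8.64°C; T = -2.64°C
  1400–3600 m, saturated: Δz = 2.2 km ⇒ ΔT = -12.1°C; T = -14.74°C
Environment:
  500–900 m, environment, lower layer: Δz = 0.4 km ⇒ ΔT = -2.76°C; T = 3.24°C
  900–3600 m, environment, upper layer: Δz = 2.7 km ⇒ ΔT = -25.92°C; T = -22.68°C
T_parcel − T_env = -14.74 − (-22.68) = +7.94°C

+7.94°C (parcel warmer than environment)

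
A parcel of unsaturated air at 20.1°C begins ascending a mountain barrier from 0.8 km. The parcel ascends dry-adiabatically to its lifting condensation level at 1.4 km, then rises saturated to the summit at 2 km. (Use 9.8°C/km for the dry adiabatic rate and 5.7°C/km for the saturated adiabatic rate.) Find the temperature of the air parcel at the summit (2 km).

10.8°C

From 800 m to 1400 m (dry): cools by 9.8 × 0.6 = 5.88°C, giving 14.22°C.
From 1400 m to 2000 m (saturated): cools by 5.7 × 0.6 = 3.42°C, giving 10.8°C.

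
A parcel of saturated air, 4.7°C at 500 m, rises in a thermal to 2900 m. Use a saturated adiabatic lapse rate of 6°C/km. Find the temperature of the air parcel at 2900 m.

-9.7°C

Saturated adiabatic to 2900 m: -6 × 2.4 km = -14.4°C, so T = -9.7°C.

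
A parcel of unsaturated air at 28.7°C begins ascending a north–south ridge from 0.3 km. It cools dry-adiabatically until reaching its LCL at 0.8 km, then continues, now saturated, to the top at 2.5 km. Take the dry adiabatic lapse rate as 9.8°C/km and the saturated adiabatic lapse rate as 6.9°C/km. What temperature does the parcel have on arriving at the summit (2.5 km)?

12.07°C

300 → 800 m (dry, 9.8°C/km): ΔT = -9.8 × 0.5 = -4.9°C → T = 23.8°C
800 → 2500 m (saturated, 6.9°C/km): ΔT = -6.9 × 1.7 = -11.73°C → T = 12.07°C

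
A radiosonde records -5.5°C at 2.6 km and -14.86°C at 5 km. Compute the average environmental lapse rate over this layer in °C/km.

3.9°C/km

Γ = −ΔT/Δz = (-5.5 − (-14.86)) / (5000 − 2600) m
  = 9.36°C / 2.4 km = 3.9°C/km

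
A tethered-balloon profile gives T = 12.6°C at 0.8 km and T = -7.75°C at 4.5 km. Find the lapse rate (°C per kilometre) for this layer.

Γ = −ΔT/Δz = (12.6 − (-7.75)) / (4500 − 800) m
  = 20.35°C / 3.7 km = 5.5°C/km

5.5°C/km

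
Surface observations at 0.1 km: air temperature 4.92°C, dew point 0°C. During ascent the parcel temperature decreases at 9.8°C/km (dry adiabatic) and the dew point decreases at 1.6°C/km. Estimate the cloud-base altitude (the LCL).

T and T_d converge at 9.8 − 1.6 = 8.2°C per km
Height above start = (4.92 − 0) / 8.2 = 0.6 km
LCL altitude = 100 m + 600 m = 700 m

0.7 km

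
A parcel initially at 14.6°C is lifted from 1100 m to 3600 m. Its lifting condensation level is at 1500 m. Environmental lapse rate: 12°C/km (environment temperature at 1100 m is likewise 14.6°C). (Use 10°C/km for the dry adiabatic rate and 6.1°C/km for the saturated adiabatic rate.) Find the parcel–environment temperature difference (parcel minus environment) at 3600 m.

+13.19°C (parcel warmer than environment)

Parcel:
  1100–1500 m, dry: Δz = 0.4 km ⇒ ΔT = -4°C; T = 10.6°C
  1500–3600 m, saturated: Δz = 2.1 km ⇒ ΔT = -12.81°C; T = -2.21°C
Environment:
  1100–3600 m, environment: Δz = 2.5 km ⇒ ΔT = -30°C; T = -15.4°C
T_parcel − T_env = -2.21 − (-15.4) = +13.19°C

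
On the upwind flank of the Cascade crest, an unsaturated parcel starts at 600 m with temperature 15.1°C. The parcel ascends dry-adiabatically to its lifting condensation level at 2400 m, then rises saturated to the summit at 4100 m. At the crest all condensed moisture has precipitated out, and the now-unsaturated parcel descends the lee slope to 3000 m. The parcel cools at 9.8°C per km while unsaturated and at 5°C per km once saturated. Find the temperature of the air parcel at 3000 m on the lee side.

Dry to 2400 m: -9.8 × 1.8 km = -17.64°C, so T = -2.54°C.
Saturated to 4100 m: -5 × 1.7 km = -8.5°C, so T = -11.04°C.
Dry descent to 3000 m: +9.8 × 1.1 km = +10.78°C, so T = -0.26°C.

-0.26°C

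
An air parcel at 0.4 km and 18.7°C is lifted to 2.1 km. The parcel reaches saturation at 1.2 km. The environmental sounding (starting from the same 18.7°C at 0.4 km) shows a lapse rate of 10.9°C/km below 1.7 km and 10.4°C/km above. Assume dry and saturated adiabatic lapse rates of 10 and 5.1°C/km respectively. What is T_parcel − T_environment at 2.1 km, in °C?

+5.74°C (parcel warmer than environment)

Parcel:
  400 → 1200 m (dry, 10°C/km): ΔT = -10 × 0.8 = -8°C → T = 10.7°C
  1200 → 2100 m (saturated, 5.1°C/km): ΔT = -5.1 × 0.9 = -4.59°C → T = 6.11°C
Environment:
  400 → 1700 m (environment, lower layer, 10.9°C/km): ΔT = -10.9 × 1.3 = -14.17°C → T = 4.53°C
  1700 → 2100 m (environment, upper layer, 10.4°C/km): ΔT = -10.4 × 0.4 = -4.16°C → T = 0.37°C
T_parcel − T_env = 6.11 − 0.37 = +5.74°C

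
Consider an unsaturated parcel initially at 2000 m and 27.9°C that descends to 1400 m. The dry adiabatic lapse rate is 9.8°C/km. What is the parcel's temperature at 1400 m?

33.78°C

2000 → 1400 m (dry adiabatic, 9.8°C/km): ΔT = +9.8 × 0.6 = +5.88°C → T = 33.78°C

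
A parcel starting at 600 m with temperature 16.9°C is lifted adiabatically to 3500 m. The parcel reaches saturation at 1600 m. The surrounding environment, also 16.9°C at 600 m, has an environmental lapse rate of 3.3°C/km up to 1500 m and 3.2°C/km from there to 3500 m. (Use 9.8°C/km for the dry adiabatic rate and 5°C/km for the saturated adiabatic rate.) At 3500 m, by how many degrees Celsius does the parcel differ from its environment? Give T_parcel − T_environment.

Parcel:
  600 → 1600 m (dry, 9.8°C/km): ΔT = -9.8 × 1 = -9.8°C → T = 7.1°C
  1600 → 3500 m (saturated, 5°C/km): ΔT = -5 × 1.9 = -9.5°C → T = -2.4°C
Environment:
  600 → 1500 m (environment, lower layer, 3.3°C/km): ΔT = -3.3 × 0.9 = -2.97°C → T = 13.93°C
  1500 → 3500 m (environment, upper layer, 3.2°C/km): ΔT = -3.2 × 2 = -6.4°C → T = 7.53°C
T_parcel − T_env = -2.4 − 7.53 = -9.93°C

-9.93°C (parcel cooler than environment)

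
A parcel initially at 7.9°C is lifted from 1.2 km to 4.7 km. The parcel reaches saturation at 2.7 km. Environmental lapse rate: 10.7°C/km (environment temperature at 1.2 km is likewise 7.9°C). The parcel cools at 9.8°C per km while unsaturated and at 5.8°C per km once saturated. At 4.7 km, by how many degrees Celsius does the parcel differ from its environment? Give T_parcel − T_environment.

+11.15°C (parcel warmer than environment)

Parcel:
  From 1200 m to 2700 m (dry): cools by 9.8 × 1.5 = 14.7°C, giving -6.8°C.
  From 2700 m to 4700 m (saturated): cools by 5.8 × 2 = 11.6°C, giving -18.4°C.
Environment:
  From 1200 m to 4700 m (environment): cools by 10.7 × 3.5 = 37.45°C, giving -29.55°C.
T_parcel − T_env = -18.4 − (-29.55) = +11.15°C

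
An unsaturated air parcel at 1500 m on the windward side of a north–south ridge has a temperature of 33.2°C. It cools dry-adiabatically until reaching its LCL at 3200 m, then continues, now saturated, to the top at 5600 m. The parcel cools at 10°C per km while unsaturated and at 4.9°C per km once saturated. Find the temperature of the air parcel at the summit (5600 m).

1500–3200 m, dry: Δz = 1.7 km ⇒ ΔT = -17°C; T = 16.2°C
3200–5600 m, saturated: Δz = 2.4 km ⇒ ΔT = -11.76°C; T = 4.44°C

4.44°C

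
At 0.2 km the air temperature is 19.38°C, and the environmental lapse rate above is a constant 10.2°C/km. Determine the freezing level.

2.1 km

Height above start = (19.38 − 0) / 10.2 = 1.9 km
Altitude = 200 m + 1900 m = 2100 m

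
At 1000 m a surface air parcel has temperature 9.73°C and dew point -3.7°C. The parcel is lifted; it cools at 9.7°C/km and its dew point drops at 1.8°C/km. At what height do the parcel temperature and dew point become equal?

T and T_d converge at 9.7 − 1.8 = 7.9°C per km
Height above start = (9.73 − (-3.7)) / 7.9 = 1.7 km
LCL altitude = 1000 m + 1700 m = 2700 m

2700 m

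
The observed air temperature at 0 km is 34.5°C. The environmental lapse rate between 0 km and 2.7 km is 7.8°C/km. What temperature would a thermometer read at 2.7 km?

0 → 2700 m (environmental, 7.8°C/km): ΔT = -7.8 × 2.7 = -21.06°C → T = 13.44°C

13.44°C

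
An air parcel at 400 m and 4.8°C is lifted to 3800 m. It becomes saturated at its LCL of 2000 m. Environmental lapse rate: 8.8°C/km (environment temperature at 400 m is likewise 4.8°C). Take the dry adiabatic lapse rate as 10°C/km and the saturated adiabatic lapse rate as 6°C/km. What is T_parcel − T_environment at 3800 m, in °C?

Parcel:
  From 400 m to 2000 m (dry): cools by 10 × 1.6 = 16°C, giving -11.2°C.
  From 2000 m to 3800 m (saturated): cools by 6 × 1.8 = 10.8°C, giving -22°C.
Environment:
  From 400 m to 3800 m (environment): cools by 8.8 × 3.4 = 29.92°C, giving -25.12°C.
T_parcel − T_env = -22 − (-25.12) = +3.12°C

+3.12°C (parcel warmer than environment)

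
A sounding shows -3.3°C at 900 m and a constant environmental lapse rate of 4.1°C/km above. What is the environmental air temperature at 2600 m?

-10.27°C

900 → 2600 m (environmental, 4.1°C/km): ΔT = -4.1 × 1.7 = -6.97°C → T = -10.27°C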